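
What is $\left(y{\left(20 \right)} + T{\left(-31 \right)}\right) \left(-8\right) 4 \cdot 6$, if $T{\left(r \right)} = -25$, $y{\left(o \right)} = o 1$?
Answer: $960$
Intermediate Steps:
$y{\left(o \right)} = o$
$\left(y{\left(20 \right)} + T{\left(-31 \right)}\right) \left(-8\right) 4 \cdot 6 = \left(20 - 25\right) \left(-8\right) 4 \cdot 6 = - 5 \left(\left(-32\right) 6\right) = \left(-5\right) \left(-192\right) = 960$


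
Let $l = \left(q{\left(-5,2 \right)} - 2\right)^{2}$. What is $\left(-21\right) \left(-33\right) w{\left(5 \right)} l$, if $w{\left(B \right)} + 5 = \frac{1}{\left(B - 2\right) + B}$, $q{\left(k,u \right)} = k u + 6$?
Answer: $- \frac{243243}{2} \approx -1.2162 \cdot 10^{5}$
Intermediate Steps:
$q{\left(k,u \right)} = 6 + k u$
$l = 36$ ($l = \left(\left(6 - 10\right) - 2\right)^{2} = \left(-4 - 2\right)^{2} = \left(-6\right)^{2} = 36$)
$w{\left(B \right)} = -5 + \frac{1}{-2 + 2 B}$ ($w{\left(B \right)} = -5 + \frac{1}{\left(B - 2\right) + B} = -5 + \frac{1}{\left(-2 + B\right) + B} = -5 + \frac{1}{-2 + 2 B}$)
$\left(-21\right) \left(-33\right) w{\left(5 \right)} l = \left(-21\right) \left(-33\right) \frac{11 - 50}{2 \left(-1 + 5\right)} 36 = 693 \frac{11 - 50}{2 \cdot 4} \cdot 36 = 693 \cdot \frac{1}{2} \cdot \frac{1}{4} \left(-39\right) 36 = 693 \left(\left(- \frac{39}{8}\right) 36\right) = 693 \left(- \frac{351}{2}\right) = - \frac{243243}{2}$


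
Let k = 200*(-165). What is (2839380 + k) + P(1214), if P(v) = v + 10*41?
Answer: 2808004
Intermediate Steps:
P(v) = 410 + v (P(v) = v + 410 = 410 + v)
k = -33000
(2839380 + k) + P(1214) = (2839380 - 33000) + (410 + 1214) = 2806380 + 1624 = 2808004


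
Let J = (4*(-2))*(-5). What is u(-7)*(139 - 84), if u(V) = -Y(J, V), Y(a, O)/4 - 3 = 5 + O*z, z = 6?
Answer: 7480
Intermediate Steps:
J = 40 (J = -8*(-5) = 40)
Y(a, O) = 32 + 24*O (Y(a, O) = 12 + 4*(5 + O*6) = 12 + 4*(5 + 6*O) = 12 + (20 + 24*O) = 32 + 24*O)
u(V) = -32 - 24*V (u(V) = -(32 + 24*V) = -32 - 24*V)
u(-7)*(139 - 84) = (-32 - 24*(-7))*(139 - 84) = (-32 + 168)*55 = 136*55 = 7480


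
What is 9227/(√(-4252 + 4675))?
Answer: 9227*√47/141 ≈ 448.63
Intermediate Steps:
9227/(√(-4252 + 4675)) = 9227/(√423) = 9227/((3*√47)) = 9227*(√47/141) = 9227*√47/141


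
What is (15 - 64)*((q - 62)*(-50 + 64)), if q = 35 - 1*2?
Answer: 19894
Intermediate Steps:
q = 33 (q = 35 - 2 = 33)
(15 - 64)*((q - 62)*(-50 + 64)) = (15 - 64)*((33 - 62)*(-50 + 64)) = -(-1421)*14 = -49*(-406) = 19894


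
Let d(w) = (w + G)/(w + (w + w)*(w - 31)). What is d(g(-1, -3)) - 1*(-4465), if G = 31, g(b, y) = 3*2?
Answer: 1312673/294 ≈ 4464.9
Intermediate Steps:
g(b, y) = 6
d(w) = (31 + w)/(w + 2*w*(-31 + w)) (d(w) = (w + 31)/(w + (w + w)*(w - 31)) = (31 + w)/(w + (2*w)*(-31 + w)) = (31 + w)/(w + 2*w*(-31 + w)))
d(g(-1, -3)) - 1*(-4465) = (31 + 6)/(6*(-61 + 2*6)) - 1*(-4465) = (⅙)*37/(-61 + 12) + 4465 = (⅙)*37/(-49) + 4465 = (⅙)*(-1/49)*37 + 4465 = -37/294 + 4465 = 1312673/294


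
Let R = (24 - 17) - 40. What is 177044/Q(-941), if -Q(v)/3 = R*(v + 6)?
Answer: -177044/92565 ≈ -1.9126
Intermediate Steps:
R = -33 (R = 7 - 40 = -33)
Q(v) = 594 + 99*v (Q(v) = -(-99)*(v + 6) = -(-99)*(6 + v) = -3*(-198 - 33*v) = 594 + 99*v)
177044/Q(-941) = 177044/(594 + 99*(-941)) = 177044/(594 - 93159) = 177044/(-92565) = 177044*(-1/92565) = -177044/92565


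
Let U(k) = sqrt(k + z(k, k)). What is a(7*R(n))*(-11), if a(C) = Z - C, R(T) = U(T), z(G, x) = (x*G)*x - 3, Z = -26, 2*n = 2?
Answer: 286 + 77*I ≈ 286.0 + 77.0*I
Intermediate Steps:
n = 1 (n = (1/2)*2 = 1)
z(G, x) = -3 + G*x**2 (z(G, x) = (G*x)*x - 3 = G*x**2 - 3 = -3 + G*x**2)
U(k) = sqrt(-3 + k + k**3) (U(k) = sqrt(k + (-3 + k*k**2)) = sqrt(k + (-3 + k**3)) = sqrt(-3 + k + k**3))
R(T) = sqrt(-3 + T + T**3)
a(C) = -26 - C
a(7*R(n))*(-11) = (-26 - 7*sqrt(-3 + 1 + 1**3))*(-11) = (-26 - 7*sqrt(-3 + 1 + 1))*(-11) = (-26 - 7*sqrt(-1))*(-11) = (-26 - 7*I)*(-11) = 286 + 77*I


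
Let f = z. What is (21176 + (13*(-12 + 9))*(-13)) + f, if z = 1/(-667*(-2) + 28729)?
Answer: 651856030/30063 ≈ 21683.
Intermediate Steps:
z = 1/30063 (z = 1/(1334 + 28729) = 1/30063 ≈ 3.3263e-5)
f = 1/30063 ≈ 3.3263e-5
(21176 + (13*(-12 + 9))*(-13)) + f = (21176 + (13*(-12 + 9))*(-13)) + 1/30063 = (21176 + (13*(-3))*(-13)) + 1/30063 = (21176 - 39*(-13)) + 1/30063 = (21176 + 507) + 1/30063 = 21683 + 1/30063 = 651856030/30063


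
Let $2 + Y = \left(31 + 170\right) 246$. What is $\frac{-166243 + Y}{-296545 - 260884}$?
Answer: $\frac{116799}{557429} \approx 0.20953$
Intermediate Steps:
$Y = 49444$ ($Y = -2 + \left(31 + 170\right) 246 = -2 + 201 \cdot 246 = -2 + 49446 = 49444$)
$\frac{-166243 + Y}{-296545 - 260884} = \frac{-166243 + 49444}{-296545 - 260884} = - \frac{116799}{-557429} = \left(-116799\right) \left(- \frac{1}{557429}\right) = \frac{116799}{557429}$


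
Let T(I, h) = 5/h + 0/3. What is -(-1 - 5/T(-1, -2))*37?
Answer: -37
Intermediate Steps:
T(I, h) = 5/h (T(I, h) = 5/h + 0*(⅓) = 5/h + 0 = 5/h)
-(-1 - 5/T(-1, -2))*37 = -(-1 - 5/(5/(-2)))*37 = -(-1 - 5/(5*(-½)))*37 = -(-1 - 5/(-5/2))*37 = -(-1 - 5*(-⅖))*37 = -(-1 + 2)*37 = -1*1*37 = -1*37 = -37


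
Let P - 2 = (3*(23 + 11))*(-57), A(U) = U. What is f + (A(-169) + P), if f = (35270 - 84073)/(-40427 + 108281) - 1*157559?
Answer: -11096891963/67854 ≈ -1.6354e+5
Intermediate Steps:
f = -10691057189/67854 (f = -48803/67854 - 157559 = -10691057189/67854 ≈ -1.5756e+5)
P = -5812 (P = 2 + (3*(23 + 11))*(-57) = 2 + (3*34)*(-57) = 2 + 102*(-57) = 2 - 5814 = -5812)
f + (A(-169) + P) = -10691057189/67854 + (-169 - 5812) = -10691057189/67854 - 5981 = -11096891963/67854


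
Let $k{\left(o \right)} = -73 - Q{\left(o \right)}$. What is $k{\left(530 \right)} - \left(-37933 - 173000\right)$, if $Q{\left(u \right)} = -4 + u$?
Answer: $210334$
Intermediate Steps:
$k{\left(o \right)} = -69 - o$ ($k{\left(o \right)} = -73 - \left(-4 + o\right) = -69 - o$)
$k{\left(530 \right)} - \left(-37933 - 173000\right) = \left(-69 - 530\right) - \left(-37933 - 173000\right) = -599 - -210933 = -599 + 210933 = 210334$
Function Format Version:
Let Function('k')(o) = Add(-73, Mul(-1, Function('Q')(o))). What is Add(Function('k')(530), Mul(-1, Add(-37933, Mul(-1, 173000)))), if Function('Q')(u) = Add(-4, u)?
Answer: 210334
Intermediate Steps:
Function('k')(o) = Add(-69, Mul(-1, o)) (Function('k')(o) = Add(-73, Mul(-1, Add(-4, o))) = Add(-73, Add(4, Mul(-1, o))) = Add(-69, Mul(-1, o)))
Add(Function('k')(530), Mul(-1, Add(-37933, Mul(-1, 173000)))) = Add(Add(-69, Mul(-1, 530)), Mul(-1, Add(-37933, Mul(-1, 173000)))) = Add(Add(-69, -530), Mul(-1, Add(-37933, -173000))) = Add(-599, Mul(-1, -210933)) = Add(-599, 210933) = 210334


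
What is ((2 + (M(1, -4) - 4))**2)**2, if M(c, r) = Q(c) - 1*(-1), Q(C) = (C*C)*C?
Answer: 0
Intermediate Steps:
Q(C) = C**3 (Q(C) = C**2*C = C**3)
M(c, r) = 1 + c**3 (M(c, r) = c**3 - 1*(-1) = c**3 + 1 = 1 + c**3)
((2 + (M(1, -4) - 4))**2)**2 = ((2 + ((1 + 1**3) - 4))**2)**2 = ((2 + ((1 + 1) - 4))**2)**2 = ((2 + (2 - 4))**2)**2 = ((2 - 2)**2)**2 = (0**2)**2 = 0**2 = 0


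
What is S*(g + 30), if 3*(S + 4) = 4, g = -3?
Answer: -72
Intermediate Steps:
S = -8/3 (S = -4 + (⅓)*4 = -4 + 4/3 = -8/3 ≈ -2.6667)
S*(g + 30) = -8*(-3 + 30)/3 = -8/3*27 = -72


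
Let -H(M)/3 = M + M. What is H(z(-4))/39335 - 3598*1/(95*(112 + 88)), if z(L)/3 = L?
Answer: -14015933/74736500 ≈ -0.18754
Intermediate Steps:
z(L) = 3*L
H(M) = -6*M (H(M) = -3*(M + M) = -6*M)
H(z(-4))/39335 - 3598*1/(95*(112 + 88)) = -18*(-4)/39335 - 3598*1/(95*(112 + 88)) = -6*(-12)*(1/39335) - 3598/(95*200) = 72*(1/39335) - 3598/19000 = 72/39335 - 3598*1/19000 = 72/39335 - 1799/9500 = -14015933/74736500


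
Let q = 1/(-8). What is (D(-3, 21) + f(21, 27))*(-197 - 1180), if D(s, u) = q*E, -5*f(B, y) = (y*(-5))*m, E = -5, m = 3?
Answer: -899181/8 ≈ -1.1240e+5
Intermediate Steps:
q = -⅛ ≈ -0.12500
f(B, y) = 3*y (f(B, y) = -y*(-5)*3/5 = -(-5*y)*3/5 = -(-3)*y = 3*y)
D(s, u) = 5/8 (D(s, u) = -⅛*(-5) = 5/8)
(D(-3, 21) + f(21, 27))*(-197 - 1180) = (5/8 + 3*27)*(-197 - 1180) = (5/8 + 81)*(-1377) = (653/8)*(-1377) = -899181/8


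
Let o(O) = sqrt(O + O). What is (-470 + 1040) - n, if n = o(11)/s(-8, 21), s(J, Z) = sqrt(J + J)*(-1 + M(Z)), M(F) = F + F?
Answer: 570 + I*sqrt(22)/164 ≈ 570.0 + 0.0286*I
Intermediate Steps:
M(F) = 2*F
o(O) = sqrt(2)*sqrt(O) (o(O) = sqrt(2*O) = sqrt(2)*sqrt(O))
s(J, Z) = sqrt(2)*sqrt(J)*(-1 + 2*Z) (s(J, Z) = sqrt(J + J)*(-1 + 2*Z) = sqrt(2*J)*(-1 + 2*Z) = (sqrt(2)*sqrt(J))*(-1 + 2*Z) = sqrt(2)*sqrt(J)*(-1 + 2*Z))
n = -I*sqrt(22)/164 (n = (sqrt(2)*sqrt(11))/((sqrt(2)*sqrt(-8)*(-1 + 2*21))) = sqrt(22)/((sqrt(2)*(2*I*sqrt(2))*(-1 + 42))) = sqrt(22)/((sqrt(2)*(2*I*sqrt(2))*41)) = sqrt(22)/((164*I)) = sqrt(22)*(-I/164) = -I*sqrt(22)/164 ≈ -0.0286*I)
(-470 + 1040) - n = (-470 + 1040) - (-1)*I*sqrt(22)/164 = 570 + I*sqrt(22)/164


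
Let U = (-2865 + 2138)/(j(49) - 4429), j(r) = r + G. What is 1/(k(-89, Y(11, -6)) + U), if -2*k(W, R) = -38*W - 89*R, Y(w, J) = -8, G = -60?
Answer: -4440/9087953 ≈ -0.00048856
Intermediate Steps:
j(r) = -60 + r (j(r) = r - 60 = -60 + r)
k(W, R) = 19*W + 89*R/2 (k(W, R) = -(-38*W - 89*R)/2 = -(-89*R - 38*W)/2 = 19*W + 89*R/2)
U = 727/4440 (U = (-2865 + 2138)/((-60 + 49) - 4429) = -727/(-11 - 4429) = -727/(-4440) = -727*(-1/4440) = 727/4440 ≈ 0.16374)
1/(k(-89, Y(11, -6)) + U) = 1/((19*(-89) + (89/2)*(-8)) + 727/4440) = 1/((-1691 - 356) + 727/4440) = 1/(-2047 + 727/4440) = 1/(-9087953/4440) = -4440/9087953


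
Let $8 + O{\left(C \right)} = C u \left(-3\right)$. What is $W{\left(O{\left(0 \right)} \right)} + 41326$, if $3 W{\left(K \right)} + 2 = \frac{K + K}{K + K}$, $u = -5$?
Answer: $\frac{123977}{3} \approx 41326.0$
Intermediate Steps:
$O{\left(C \right)} = -8 + 15 C$ ($O{\left(C \right)} = -8 + C \left(-5\right) \left(-3\right) = -8 + - 5 C \left(-3\right) = -8 + 15 C$)
$W{\left(K \right)} = - \frac{1}{3}$ ($W{\left(K \right)} = - \frac{2}{3} + \frac{\left(K + K\right) \frac{1}{K + K}}{3} = - \frac{2}{3} + \frac{2 K \frac{1}{2 K}}{3} = - \frac{2}{3} + \frac{1}{3} \cdot 1 = - \frac{2}{3} + \frac{1}{3} = - \frac{1}{3}$)
$W{\left(O{\left(0 \right)} \right)} + 41326 = - \frac{1}{3} + 41326 = \frac{123977}{3}$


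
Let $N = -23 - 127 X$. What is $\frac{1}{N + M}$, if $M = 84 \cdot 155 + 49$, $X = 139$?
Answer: $- \frac{1}{4607} \approx -0.00021706$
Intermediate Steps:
$N = -17676$ ($N = -23 - 17653 = -17676$)
$M = 13069$ ($M = 13020 + 49 = 13069$)
$\frac{1}{N + M} = \frac{1}{-17676 + 13069} = \frac{1}{-4607} = - \frac{1}{4607}$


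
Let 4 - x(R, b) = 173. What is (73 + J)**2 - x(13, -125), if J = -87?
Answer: 365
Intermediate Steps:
x(R, b) = -169 (x(R, b) = 4 - 1*173 = 4 - 173 = -169)
(73 + J)**2 - x(13, -125) = (73 - 87)**2 - 1*(-169) = (-14)**2 + 169 = 196 + 169 = 365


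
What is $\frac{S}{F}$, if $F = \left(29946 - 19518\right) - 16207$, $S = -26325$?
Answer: $\frac{26325}{5779} \approx 4.5553$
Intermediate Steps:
$F = -5779$ ($F = 10428 - 16207 = -5779$)
$\frac{S}{F} = - \frac{26325}{-5779} = \left(-26325\right) \left(- \frac{1}{5779}\right) = \frac{26325}{5779}$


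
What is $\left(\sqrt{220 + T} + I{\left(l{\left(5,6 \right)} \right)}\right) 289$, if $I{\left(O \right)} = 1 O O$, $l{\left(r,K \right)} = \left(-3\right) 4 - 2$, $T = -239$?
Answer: $56644 + 289 i \sqrt{19} \approx 56644.0 + 1259.7 i$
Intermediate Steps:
$l{\left(r,K \right)} = -14$ ($l{\left(r,K \right)} = -12 - 2 = -14$)
$I{\left(O \right)} = O^{2}$ ($I{\left(O \right)} = O O = O^{2}$)
$\left(\sqrt{220 + T} + I{\left(l{\left(5,6 \right)} \right)}\right) 289 = \left(\sqrt{220 - 239} + \left(-14\right)^{2}\right) 289 = \left(\sqrt{-19} + 196\right) 289 = \left(i \sqrt{19} + 196\right) 289 = \left(196 + i \sqrt{19}\right) 289 = 56644 + 289 i \sqrt{19}$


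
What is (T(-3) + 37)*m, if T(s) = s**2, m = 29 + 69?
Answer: 4508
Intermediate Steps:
m = 98
(T(-3) + 37)*m = ((-3)**2 + 37)*98 = (9 + 37)*98 = 46*98 = 4508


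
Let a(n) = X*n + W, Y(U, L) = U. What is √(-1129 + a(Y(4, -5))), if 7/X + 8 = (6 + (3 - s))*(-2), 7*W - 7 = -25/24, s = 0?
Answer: I*√1346561034/1092 ≈ 33.604*I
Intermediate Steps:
W = 143/168 (W = 1 + (-25/24)/7 = 1 + (-25*1/24)/7 = 1 + (⅐)*(-25/24) = 1 - 25/168 = 143/168 ≈ 0.85119)
X = -7/26 (X = 7/(-8 + (6 + (3 - 1*0))*(-2)) = 7/(-8 + (6 + (3 + 0))*(-2)) = 7/(-8 + (6 + 3)*(-2)) = 7/(-8 + 9*(-2)) = 7/(-8 - 18) = 7/(-26) = 7*(-1/26) = -7/26 ≈ -0.26923)
a(n) = 143/168 - 7*n/26 (a(n) = -7*n/26 + 143/168 = 143/168 - 7*n/26)
√(-1129 + a(Y(4, -5))) = √(-1129 + (143/168 - 7/26*4)) = √(-1129 + (143/168 - 14/13)) = √(-1129 - 493/2184) = √(-2466229/2184) = I*√1346561034/1092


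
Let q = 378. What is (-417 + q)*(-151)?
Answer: 5889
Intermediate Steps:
(-417 + q)*(-151) = (-417 + 378)*(-151) = -39*(-151) = 5889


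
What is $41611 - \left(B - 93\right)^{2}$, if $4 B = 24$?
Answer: $34042$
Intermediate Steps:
$B = 6$ ($B = \frac{1}{4} \cdot 24 = 6$)
$41611 - \left(B - 93\right)^{2} = 41611 - \left(6 - 93\right)^{2} = 41611 - \left(-87\right)^{2} = 41611 - 7569 = 34042$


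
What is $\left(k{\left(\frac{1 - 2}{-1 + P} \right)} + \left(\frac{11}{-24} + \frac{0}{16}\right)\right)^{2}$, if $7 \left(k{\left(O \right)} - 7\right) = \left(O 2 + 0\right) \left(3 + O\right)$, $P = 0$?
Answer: $\frac{1666681}{28224} \approx 59.052$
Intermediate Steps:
$k{\left(O \right)} = 7 + \frac{2 O \left(3 + O\right)}{7}$ ($k{\left(O \right)} = 7 + \frac{\left(O 2 + 0\right) \left(3 + O\right)}{7} = 7 + \frac{\left(2 O + 0\right) \left(3 + O\right)}{7} = 7 + \frac{2 O \left(3 + O\right)}{7}$)
$\left(k{\left(\frac{1 - 2}{-1 + P} \right)} + \left(\frac{11}{-24} + \frac{0}{16}\right)\right)^{2} = \left(\left(7 + \frac{2 \left(\frac{1 - 2}{-1 + 0}\right)^{2}}{7} + \frac{6 \frac{1 - 2}{-1 + 0}}{7}\right) + \left(\frac{11}{-24} + \frac{0}{16}\right)\right)^{2} = \left(\left(7 + \frac{2 \left(- \frac{1}{-1}\right)^{2}}{7} + \frac{6 \left(- \frac{1}{-1}\right)}{7}\right) + \left(11 \left(- \frac{1}{24}\right) + 0 \cdot \frac{1}{16}\right)\right)^{2} = \left(\left(7 + \frac{2 \left(\left(-1\right) \left(-1\right)\right)^{2}}{7} + \frac{6 \left(\left(-1\right) \left(-1\right)\right)}{7}\right) + \left(- \frac{11}{24} + 0\right)\right)^{2} = \left(\left(7 + \frac{2 \cdot 1^{2}}{7} + \frac{6}{7} \cdot 1\right) - \frac{11}{24}\right)^{2} = \left(\left(7 + \frac{2}{7} \cdot 1 + \frac{6}{7}\right) - \frac{11}{24}\right)^{2} = \left(\left(7 + \frac{2}{7} + \frac{6}{7}\right) - \frac{11}{24}\right)^{2} = \left(\frac{57}{7} - \frac{11}{24}\right)^{2} = \left(\frac{1291}{168}\right)^{2} = \frac{1666681}{28224}$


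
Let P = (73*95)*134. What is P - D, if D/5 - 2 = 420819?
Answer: -1174815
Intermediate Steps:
D = 2104105 (D = 10 + 5*420819 = 10 + 2104095 = 2104105)
P = 929290 (P = 6935*134 = 929290)
P - D = 929290 - 1*2104105 = 929290 - 2104105 = -1174815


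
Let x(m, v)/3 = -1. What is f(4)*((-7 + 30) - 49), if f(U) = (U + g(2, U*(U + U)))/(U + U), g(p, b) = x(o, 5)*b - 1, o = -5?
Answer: 1209/4 ≈ 302.25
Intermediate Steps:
x(m, v) = -3 (x(m, v) = 3*(-1) = -3)
g(p, b) = -1 - 3*b (g(p, b) = -3*b - 1 = -1 - 3*b)
f(U) = (-1 + U - 6*U²)/(2*U) (f(U) = (U + (-1 - 3*U*(U + U)))/(U + U) = (U + (-1 - 3*U*2*U))/((2*U)) = (U + (-1 - 6*U²))*(1/(2*U)) = (-1 + U - 6*U²)*(1/(2*U)) = (-1 + U - 6*U²)/(2*U))
f(4)*((-7 + 30) - 49) = ((½)*(-1 + 4 - 6*4²)/4)*((-7 + 30) - 49) = ((½)*(¼)*(-1 + 4 - 6*16))*(23 - 49) = ((½)*(¼)*(-1 + 4 - 96))*(-26) = ((½)*(¼)*(-93))*(-26) = -93/8*(-26) = 1209/4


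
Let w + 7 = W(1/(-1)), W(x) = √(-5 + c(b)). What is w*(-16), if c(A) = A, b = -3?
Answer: 112 - 32*I*√2 ≈ 112.0 - 45.255*I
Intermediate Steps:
W(x) = 2*I*√2 (W(x) = √(-5 - 3) = √(-8) = 2*I*√2)
w = -7 + 2*I*√2 ≈ -7.0 + 2.8284*I
w*(-16) = (-7 + 2*I*√2)*(-16) = 112 - 32*I*√2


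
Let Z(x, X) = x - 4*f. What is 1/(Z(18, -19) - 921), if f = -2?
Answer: -1/895 ≈ -0.0011173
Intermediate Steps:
Z(x, X) = 8 + x (Z(x, X) = x - 4*(-2) = x + 8 = 8 + x)
1/(Z(18, -19) - 921) = 1/((8 + 18) - 921) = 1/(26 - 921) = 1/(-895) = -1/895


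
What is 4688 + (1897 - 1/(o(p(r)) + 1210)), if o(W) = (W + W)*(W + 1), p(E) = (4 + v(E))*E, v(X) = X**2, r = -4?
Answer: 91202249/13850 ≈ 6585.0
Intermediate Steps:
p(E) = E*(4 + E**2) (p(E) = (4 + E**2)*E = E*(4 + E**2))
o(W) = 2*W*(1 + W) (o(W) = (2*W)*(1 + W) = 2*W*(1 + W))
4688 + (1897 - 1/(o(p(r)) + 1210)) = 4688 + (1897 - 1/(2*(-4*(4 + (-4)**2))*(1 - 4*(4 + (-4)**2)) + 1210)) = 4688 + (1897 - 1/(2*(-4*(4 + 16))*(1 - 4*(4 + 16)) + 1210)) = 4688 + (1897 - 1/(2*(-4*20)*(1 - 4*20) + 1210)) = 4688 + (1897 - 1/(2*(-80)*(1 - 80) + 1210)) = 4688 + (1897 - 1/(2*(-80)*(-79) + 1210)) = 4688 + (1897 - 1/(12640 + 1210)) = 4688 + (1897 - 1/13850) = 4688 + 26273449/13850 = 91202249/13850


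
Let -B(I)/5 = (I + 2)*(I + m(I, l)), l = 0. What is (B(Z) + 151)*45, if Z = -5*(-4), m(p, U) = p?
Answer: -191205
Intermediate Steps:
Z = 20
B(I) = -10*I*(2 + I) (B(I) = -5*(I + 2)*(I + I) = -5*(2 + I)*2*I = -10*I*(2 + I))
(B(Z) + 151)*45 = (10*20*(-2 - 1*20) + 151)*45 = (10*20*(-2 - 20) + 151)*45 = (10*20*(-22) + 151)*45 = (-4400 + 151)*45 = -4249*45 = -191205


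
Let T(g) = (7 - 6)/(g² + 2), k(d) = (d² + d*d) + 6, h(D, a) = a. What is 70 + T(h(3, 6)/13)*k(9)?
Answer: 27286/187 ≈ 145.91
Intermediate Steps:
k(d) = 6 + 2*d² (k(d) = (d² + d²) + 6 = 2*d² + 6 = 6 + 2*d²)
T(g) = 1/(2 + g²)
70 + T(h(3, 6)/13)*k(9) = 70 + (6 + 2*9²)/(2 + (6/13)²) = 70 + (6 + 2*81)/(2 + (6*(1/13))²) = 70 + (6 + 162)/(2 + (6/13)²) = 70 + 168/(2 + 36/169) = 70 + 168/(374/169) = 70 + (169/374)*168 = 70 + 14196/187 = 27286/187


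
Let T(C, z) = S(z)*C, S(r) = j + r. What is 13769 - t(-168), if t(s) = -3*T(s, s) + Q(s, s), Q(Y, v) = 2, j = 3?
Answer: 96927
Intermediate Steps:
S(r) = 3 + r
T(C, z) = C*(3 + z) (T(C, z) = (3 + z)*C = C*(3 + z))
t(s) = 2 - 3*s*(3 + s) (t(s) = -3*s*(3 + s) + 2 = 2 - 3*s*(3 + s))
13769 - t(-168) = 13769 - (2 - 3*(-168)*(3 - 168)) = 13769 - (2 - 3*(-168)*(-165)) = 13769 - (2 - 83160) = 13769 - 1*(-83158) = 13769 + 83158 = 96927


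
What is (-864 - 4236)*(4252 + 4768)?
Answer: -46002000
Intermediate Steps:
(-864 - 4236)*(4252 + 4768) = -5100*9020 = -46002000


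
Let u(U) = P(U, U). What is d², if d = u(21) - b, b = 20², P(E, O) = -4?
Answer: 163216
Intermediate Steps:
b = 400
u(U) = -4
d = -404 (d = -4 - 1*400 = -4 - 400 = -404)
d² = (-404)² = 163216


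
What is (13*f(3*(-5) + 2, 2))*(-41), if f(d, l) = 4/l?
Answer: -1066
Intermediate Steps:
(13*f(3*(-5) + 2, 2))*(-41) = (13*(4/2))*(-41) = (13*(4*(½)))*(-41) = (13*2)*(-41) = 26*(-41) = -1066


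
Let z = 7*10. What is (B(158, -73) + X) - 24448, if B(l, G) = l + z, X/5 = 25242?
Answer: 101990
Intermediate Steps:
X = 126210 (X = 5*25242 = 126210)
z = 70
B(l, G) = 70 + l (B(l, G) = l + 70 = 70 + l)
(B(158, -73) + X) - 24448 = ((70 + 158) + 126210) - 24448 = (228 + 126210) - 24448 = 126438 - 24448 = 101990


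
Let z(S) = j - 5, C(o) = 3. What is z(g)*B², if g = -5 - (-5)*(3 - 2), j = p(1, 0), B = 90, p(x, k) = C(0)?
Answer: -16200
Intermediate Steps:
p(x, k) = 3
j = 3
g = 0 (g = -5 - (-5) = -5 - 1*(-5) = -5 + 5 = 0)
z(S) = -2 (z(S) = 3 - 5 = -2)
z(g)*B² = -2*90² = -2*8100 = -16200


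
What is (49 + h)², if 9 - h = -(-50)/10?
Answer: 2809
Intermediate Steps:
h = 4 (h = 9 - (-1)*(-50/10) = 9 - (-1)*(-50*⅒) = 9 - (-1)*(-5) = 9 - 1*5 = 9 - 5 = 4)
(49 + h)² = (49 + 4)² = 53² = 2809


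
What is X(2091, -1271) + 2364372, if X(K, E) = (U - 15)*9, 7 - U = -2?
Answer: 2364318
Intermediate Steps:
U = 9 (U = 7 - 1*(-2) = 7 + 2 = 9)
X(K, E) = -54 (X(K, E) = (9 - 15)*9 = -6*9 = -54)
X(2091, -1271) + 2364372 = -54 + 2364372 = 2364318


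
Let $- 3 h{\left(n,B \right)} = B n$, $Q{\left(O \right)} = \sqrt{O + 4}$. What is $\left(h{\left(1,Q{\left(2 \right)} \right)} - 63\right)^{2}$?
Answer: $\frac{\left(189 + \sqrt{6}\right)^{2}}{9} \approx 4072.5$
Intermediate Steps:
$Q{\left(O \right)} = \sqrt{4 + O}$
$h{\left(n,B \right)} = - \frac{B n}{3}$
$\left(h{\left(1,Q{\left(2 \right)} \right)} - 63\right)^{2} = \left(\left(- \frac{1}{3}\right) \sqrt{4 + 2} \cdot 1 - 63\right)^{2} = \left(\left(- \frac{1}{3}\right) \sqrt{6} \cdot 1 - 63\right)^{2} = \left(- \frac{\sqrt{6}}{3} - 63\right)^{2} = \left(-63 - \frac{\sqrt{6}}{3}\right)^{2}$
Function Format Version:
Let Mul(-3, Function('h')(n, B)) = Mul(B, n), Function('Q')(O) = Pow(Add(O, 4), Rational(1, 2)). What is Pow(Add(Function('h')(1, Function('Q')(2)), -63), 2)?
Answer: Mul(Rational(1, 9), Pow(Add(189, Pow(6, Rational(1, 2))), 2)) ≈ 4072.5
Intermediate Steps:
Function('Q')(O) = Pow(Add(4, O), Rational(1, 2))
Function('h')(n, B) = Mul(Rational(-1, 3), B, n) (Function('h')(n, B) = Mul(Rational(-1, 3), Mul(B, n)) = Mul(Rational(-1, 3), B, n))
Pow(Add(Function('h')(1, Function('Q')(2)), -63), 2) = Pow(Add(Mul(Rational(-1, 3), Pow(Add(4, 2), Rational(1, 2)), 1), -63), 2) = Pow(Add(Mul(Rational(-1, 3), Pow(6, Rational(1, 2)), 1), -63), 2) = Pow(Add(Mul(Rational(-1, 3), Pow(6, Rational(1, 2))), -63), 2) = Pow(Add(-63, Mul(Rational(-1, 3), Pow(6, Rational(1, 2)))), 2)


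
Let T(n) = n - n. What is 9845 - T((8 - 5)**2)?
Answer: 9845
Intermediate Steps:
T(n) = 0
9845 - T((8 - 5)**2) = 9845 - 1*0 = 9845 + 0 = 9845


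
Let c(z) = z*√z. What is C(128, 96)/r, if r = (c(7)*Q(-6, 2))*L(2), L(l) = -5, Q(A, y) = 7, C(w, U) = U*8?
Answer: -768*√7/1715 ≈ -1.1848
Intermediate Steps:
C(w, U) = 8*U
c(z) = z^(3/2)
r = -245*√7 (r = (7^(3/2)*7)*(-5) = ((7*√7)*7)*(-5) = (49*√7)*(-5) = -245*√7 ≈ -648.21)
C(128, 96)/r = (8*96)/((-245*√7)) = 768*(-√7/1715) = -768*√7/1715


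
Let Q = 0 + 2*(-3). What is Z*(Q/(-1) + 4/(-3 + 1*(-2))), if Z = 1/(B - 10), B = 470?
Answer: 13/1150 ≈ 0.011304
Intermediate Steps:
Q = -6 (Q = 0 - 6 = -6)
Z = 1/460 (Z = 1/(470 - 10) = 1/460 ≈ 0.0021739)
Z*(Q/(-1) + 4/(-3 + 1*(-2))) = (-6/(-1) + 4/(-3 + 1*(-2)))/460 = (-6*(-1) + 4/(-3 - 2))/460 = (6 + 4/(-5))/460 = (6 + 4*(-⅕))/460 = (6 - ⅘)/460 = (1/460)*(26/5) = 13/1150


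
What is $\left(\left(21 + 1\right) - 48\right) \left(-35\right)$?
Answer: $910$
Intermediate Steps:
$\left(\left(21 + 1\right) - 48\right) \left(-35\right) = \left(22 - 48\right) \left(-35\right) = \left(-26\right) \left(-35\right) = 910$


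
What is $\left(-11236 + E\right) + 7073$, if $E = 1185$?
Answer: $-2978$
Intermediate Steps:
$\left(-11236 + E\right) + 7073 = \left(-11236 + 1185\right) + 7073 = -10051 + 7073 = -2978$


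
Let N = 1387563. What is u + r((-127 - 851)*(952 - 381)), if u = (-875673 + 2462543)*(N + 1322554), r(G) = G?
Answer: 4300602805352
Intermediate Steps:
u = 4300603363790 (u = (-875673 + 2462543)*(1387563 + 1322554) = 1586870*2710117 = 4300603363790)
u + r((-127 - 851)*(952 - 381)) = 4300603363790 + (-127 - 851)*(952 - 381) = 4300603363790 - 978*571 = 4300603363790 - 558438 = 4300602805352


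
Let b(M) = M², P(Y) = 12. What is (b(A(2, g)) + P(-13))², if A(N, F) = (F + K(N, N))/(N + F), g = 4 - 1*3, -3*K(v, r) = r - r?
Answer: 11881/81 ≈ 146.68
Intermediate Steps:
K(v, r) = 0 (K(v, r) = -(r - r)/3 = -⅓*0 = 0)
g = 1 (g = 4 - 3 = 1)
A(N, F) = F/(F + N) (A(N, F) = (F + 0)/(N + F) = F/(F + N))
(b(A(2, g)) + P(-13))² = ((1/(1 + 2))² + 12)² = ((1/3)² + 12)² = ((1*(⅓))² + 12)² = ((⅓)² + 12)² = (⅑ + 12)² = (109/9)² = 11881/81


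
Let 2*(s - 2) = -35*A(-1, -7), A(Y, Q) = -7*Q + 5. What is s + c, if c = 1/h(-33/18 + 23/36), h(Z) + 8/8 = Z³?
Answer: -119018365/126163 ≈ -943.37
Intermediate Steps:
A(Y, Q) = 5 - 7*Q
s = -943 (s = 2 + (-35*(5 - 7*(-7)))/2 = 2 + (-35*(5 + 49))/2 = 2 + (-35*54)/2 = 2 + (½)*(-1890) = 2 - 945 = -943)
h(Z) = -1 + Z³
c = -46656/126163 (c = 1/(-1 + (-33/18 + 23/36)³) = 1/(-1 + (-33*1/18 + 23*(1/36))³) = 1/(-1 + (-11/6 + 23/36)³) = 1/(-1 + (-43/36)³) = 1/(-1 - 79507/46656) = 1/(-126163/46656) = -46656/126163 ≈ -0.36981)
s + c = -943 - 46656/126163 = -119018365/126163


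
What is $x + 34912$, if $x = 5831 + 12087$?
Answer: $52830$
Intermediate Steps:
$x = 17918$
$x + 34912 = 17918 + 34912 = 52830$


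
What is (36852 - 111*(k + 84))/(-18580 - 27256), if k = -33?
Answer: -31191/45836 ≈ -0.68049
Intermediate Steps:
(36852 - 111*(k + 84))/(-18580 - 27256) = (36852 - 111*(-33 + 84))/(-18580 - 27256) = (36852 - 111*51)/(-45836) = (36852 - 5661)*(-1/45836) = 31191*(-1/45836) = -31191/45836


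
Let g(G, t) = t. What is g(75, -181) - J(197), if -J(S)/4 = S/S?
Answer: -177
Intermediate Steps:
J(S) = -4 (J(S) = -4*S/S = -4*1 = -4)
g(75, -181) - J(197) = -181 - 1*(-4) = -181 + 4 = -177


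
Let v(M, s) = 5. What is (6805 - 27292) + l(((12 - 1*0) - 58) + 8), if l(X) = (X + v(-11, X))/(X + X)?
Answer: -1556979/76 ≈ -20487.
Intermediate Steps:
l(X) = (5 + X)/(2*X) (l(X) = (X + 5)/(X + X) = (5 + X)/((2*X)) = (5 + X)*(1/(2*X)) = (5 + X)/(2*X))
(6805 - 27292) + l(((12 - 1*0) - 58) + 8) = (6805 - 27292) + (5 + (((12 - 1*0) - 58) + 8))/(2*(((12 - 1*0) - 58) + 8)) = -20487 + (5 + (((12 + 0) - 58) + 8))/(2*(((12 + 0) - 58) + 8)) = -20487 + (5 + ((12 - 58) + 8))/(2*((12 - 58) + 8)) = -20487 + (5 + (-46 + 8))/(2*(-46 + 8)) = -20487 + (1/2)*(5 - 38)/(-38) = -20487 + (1/2)*(-1/38)*(-33) = -20487 + 33/76 = -1556979/76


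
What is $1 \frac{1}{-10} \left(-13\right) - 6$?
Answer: $- \frac{47}{10} \approx -4.7$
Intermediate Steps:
$1 \frac{1}{-10} \left(-13\right) - 6 = 1 \left(- \frac{1}{10}\right) \left(-13\right) - 6 = \left(- \frac{1}{10}\right) \left(-13\right) - 6 = \frac{13}{10} - 6 = - \frac{47}{10}$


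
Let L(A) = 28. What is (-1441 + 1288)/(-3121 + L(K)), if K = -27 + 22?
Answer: 51/1031 ≈ 0.049467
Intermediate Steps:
K = -5
(-1441 + 1288)/(-3121 + L(K)) = (-1441 + 1288)/(-3121 + 28) = -153/(-3093) = -153*(-1/3093) = 51/1031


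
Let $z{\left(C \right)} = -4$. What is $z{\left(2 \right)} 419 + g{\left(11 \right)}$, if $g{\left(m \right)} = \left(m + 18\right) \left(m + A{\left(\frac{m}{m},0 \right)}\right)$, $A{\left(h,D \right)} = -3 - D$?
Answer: $-1444$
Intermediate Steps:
$g{\left(m \right)} = \left(-3 + m\right) \left(18 + m\right)$ ($g{\left(m \right)} = \left(m + 18\right) \left(m - 3\right) = \left(18 + m\right) \left(m + \left(-3 + 0\right)\right) = \left(18 + m\right) \left(m - 3\right) = \left(18 + m\right) \left(-3 + m\right) = \left(-3 + m\right) \left(18 + m\right)$)
$z{\left(2 \right)} 419 + g{\left(11 \right)} = \left(-4\right) 419 + \left(-54 + 11^{2} + 15 \cdot 11\right) = -1676 + \left(-54 + 121 + 165\right) = -1676 + 232 = -1444$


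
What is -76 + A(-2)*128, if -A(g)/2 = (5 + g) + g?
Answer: -332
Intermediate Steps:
A(g) = -10 - 4*g (A(g) = -2*((5 + g) + g) = -2*(5 + 2*g) = -10 - 4*g)
-76 + A(-2)*128 = -76 + (-10 - 4*(-2))*128 = -76 + (-10 + 8)*128 = -76 - 2*128 = -76 - 256 = -332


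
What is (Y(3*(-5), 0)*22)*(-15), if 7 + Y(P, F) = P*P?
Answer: -71940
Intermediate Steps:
Y(P, F) = -7 + P**2 (Y(P, F) = -7 + P*P = -7 + P**2)
(Y(3*(-5), 0)*22)*(-15) = ((-7 + (3*(-5))**2)*22)*(-15) = ((-7 + (-15)**2)*22)*(-15) = ((-7 + 225)*22)*(-15) = (218*22)*(-15) = 4796*(-15) = -71940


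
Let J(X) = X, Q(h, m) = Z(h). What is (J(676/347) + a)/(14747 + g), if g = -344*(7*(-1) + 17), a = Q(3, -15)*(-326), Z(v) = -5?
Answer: 188762/1307843 ≈ 0.14433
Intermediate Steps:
Q(h, m) = -5
a = 1630 (a = -5*(-326) = 1630)
g = -3440 (g = -344*(-7 + 17) = -344*10 = -3440)
(J(676/347) + a)/(14747 + g) = (676/347 + 1630)/(14747 - 3440) = (676*(1/347) + 1630)/11307 = (676/347 + 1630)*(1/11307) = (566286/347)*(1/11307) = 188762/1307843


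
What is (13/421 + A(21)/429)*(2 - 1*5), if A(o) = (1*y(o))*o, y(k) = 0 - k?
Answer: 180084/60203 ≈ 2.9913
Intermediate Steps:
y(k) = -k
A(o) = -o² (A(o) = (1*(-o))*o = (-o)*o = -o²)
(13/421 + A(21)/429)*(2 - 1*5) = (13/421 - 1*21²/429)*(2 - 1*5) = (13*(1/421) - 1*441*(1/429))*(2 - 5) = (13/421 - 441*1/429)*(-3) = (13/421 - 147/143)*(-3) = -60028/60203*(-3) = 180084/60203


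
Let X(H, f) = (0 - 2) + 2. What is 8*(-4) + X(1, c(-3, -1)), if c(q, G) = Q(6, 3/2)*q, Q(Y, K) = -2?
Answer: -32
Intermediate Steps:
c(q, G) = -2*q
X(H, f) = 0 (X(H, f) = -2 + 2 = 0)
8*(-4) + X(1, c(-3, -1)) = 8*(-4) + 0 = -32 + 0 = -32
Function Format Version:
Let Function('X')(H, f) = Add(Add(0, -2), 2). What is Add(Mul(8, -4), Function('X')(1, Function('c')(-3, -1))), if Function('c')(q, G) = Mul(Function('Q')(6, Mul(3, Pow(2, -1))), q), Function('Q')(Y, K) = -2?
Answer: -32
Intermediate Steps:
Function('c')(q, G) = Mul(-2, q)
Function('X')(H, f) = 0 (Function('X')(H, f) = Add(-2, 2) = 0)
Add(Mul(8, -4), Function('X')(1, Function('c')(-3, -1))) = Add(Mul(8, -4), 0) = Add(-32, 0) = -32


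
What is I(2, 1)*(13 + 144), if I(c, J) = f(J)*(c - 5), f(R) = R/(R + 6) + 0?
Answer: -471/7 ≈ -67.286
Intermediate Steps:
f(R) = R/(6 + R) (f(R) = R/(6 + R) + 0 = R/(6 + R))
I(c, J) = J*(-5 + c)/(6 + J) (I(c, J) = (J/(6 + J))*(c - 5) = (J/(6 + J))*(-5 + c) = J*(-5 + c)/(6 + J))
I(2, 1)*(13 + 144) = (1*(-5 + 2)/(6 + 1))*(13 + 144) = (1*(-3)/7)*157 = (1*(⅐)*(-3))*157 = -3/7*157 = -471/7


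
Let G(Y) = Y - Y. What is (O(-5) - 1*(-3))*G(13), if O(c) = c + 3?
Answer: 0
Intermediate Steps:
G(Y) = 0
O(c) = 3 + c
(O(-5) - 1*(-3))*G(13) = ((3 - 5) - 1*(-3))*0 = (-2 + 3)*0 = 1*0 = 0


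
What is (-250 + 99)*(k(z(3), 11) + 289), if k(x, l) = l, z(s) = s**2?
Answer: -45300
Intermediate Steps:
(-250 + 99)*(k(z(3), 11) + 289) = (-250 + 99)*(11 + 289) = -151*300 = -45300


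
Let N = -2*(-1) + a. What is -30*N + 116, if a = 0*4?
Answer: 56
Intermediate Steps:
a = 0
N = 2 (N = -2*(-1) + 0 = 2 + 0 = 2)
-30*N + 116 = -30*2 + 116 = -60 + 116 = 56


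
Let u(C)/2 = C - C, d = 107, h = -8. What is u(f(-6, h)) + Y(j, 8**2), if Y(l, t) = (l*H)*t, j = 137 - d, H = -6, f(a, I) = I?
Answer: -11520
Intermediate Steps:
j = 30 (j = 137 - 1*107 = 137 - 107 = 30)
Y(l, t) = -6*l*t (Y(l, t) = (l*(-6))*t = (-6*l)*t = -6*l*t)
u(C) = 0 (u(C) = 2*(C - C) = 2*0 = 0)
u(f(-6, h)) + Y(j, 8**2) = 0 - 6*30*8**2 = 0 - 6*30*64 = 0 - 11520 = -11520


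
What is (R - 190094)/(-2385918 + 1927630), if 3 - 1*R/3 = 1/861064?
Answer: 163675350443/394615298432 ≈ 0.41477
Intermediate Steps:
R = 7749573/861064 (R = 9 - 3/861064 = 7749573/861064 ≈ 9.0000)
(R - 190094)/(-2385918 + 1927630) = (7749573/861064 - 190094)/(-2385918 + 1927630) = -163675350443/861064/(-458288) = -163675350443/861064*(-1/458288) = 163675350443/394615298432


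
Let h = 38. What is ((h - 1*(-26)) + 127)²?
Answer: 36481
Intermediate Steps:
((h - 1*(-26)) + 127)² = ((38 - 1*(-26)) + 127)² = ((38 + 26) + 127)² = (64 + 127)² = 191² = 36481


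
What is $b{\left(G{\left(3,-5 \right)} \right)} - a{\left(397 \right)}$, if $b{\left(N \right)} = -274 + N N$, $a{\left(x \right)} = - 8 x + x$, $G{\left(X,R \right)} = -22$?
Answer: $2989$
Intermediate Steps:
$a{\left(x \right)} = - 7 x$
$b{\left(N \right)} = -274 + N^{2}$
$b{\left(G{\left(3,-5 \right)} \right)} - a{\left(397 \right)} = \left(-274 + \left(-22\right)^{2}\right) - \left(-7\right) 397 = \left(-274 + 484\right) - -2779 = 210 + 2779 = 2989$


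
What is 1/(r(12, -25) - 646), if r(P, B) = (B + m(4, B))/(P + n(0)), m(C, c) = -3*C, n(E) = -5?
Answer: -7/4559 ≈ -0.0015354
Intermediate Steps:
r(P, B) = (-12 + B)/(-5 + P) (r(P, B) = (B - 3*4)/(P - 5) = (B - 12)/(-5 + P) = (-12 + B)/(-5 + P))
1/(r(12, -25) - 646) = 1/((-12 - 25)/(-5 + 12) - 646) = 1/(-37/7 - 646) = 1/(-4559/7) = -7/4559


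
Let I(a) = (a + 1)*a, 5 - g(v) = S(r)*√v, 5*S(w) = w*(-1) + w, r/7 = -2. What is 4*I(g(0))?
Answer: 120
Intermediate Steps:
r = -14 (r = 7*(-2) = -14)
S(w) = 0 (S(w) = (w*(-1) + w)/5 = (-w + w)/5 = (⅕)*0 = 0)
g(v) = 5 (g(v) = 5 - 0*√v = 5 - 1*0 = 5 + 0 = 5)
I(a) = a*(1 + a) (I(a) = (1 + a)*a = a*(1 + a))
4*I(g(0)) = 4*(5*(1 + 5)) = 4*(5*6) = 4*30 = 120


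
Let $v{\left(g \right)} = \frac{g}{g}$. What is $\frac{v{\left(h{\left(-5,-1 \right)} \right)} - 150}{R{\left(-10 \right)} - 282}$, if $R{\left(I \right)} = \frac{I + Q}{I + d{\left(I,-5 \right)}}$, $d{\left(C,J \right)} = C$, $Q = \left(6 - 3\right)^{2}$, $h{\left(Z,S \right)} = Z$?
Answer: $\frac{2980}{5639} \approx 0.52846$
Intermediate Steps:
$Q = 9$ ($Q = 3^{2} = 9$)
$v{\left(g \right)} = 1$
$R{\left(I \right)} = \frac{9 + I}{2 I}$ ($R{\left(I \right)} = \frac{I + 9}{I + I} = \frac{9 + I}{2 I}$)
$\frac{v{\left(h{\left(-5,-1 \right)} \right)} - 150}{R{\left(-10 \right)} - 282} = \frac{1 - 150}{\frac{9 - 10}{2 \left(-10\right)} - 282} = - \frac{149}{\frac{1}{2} \left(- \frac{1}{10}\right) \left(-1\right) - 282} = - \frac{149}{\frac{1}{20} - 282} = - \frac{149}{- \frac{5639}{20}} = \left(-149\right) \left(- \frac{20}{5639}\right) = \frac{2980}{5639}$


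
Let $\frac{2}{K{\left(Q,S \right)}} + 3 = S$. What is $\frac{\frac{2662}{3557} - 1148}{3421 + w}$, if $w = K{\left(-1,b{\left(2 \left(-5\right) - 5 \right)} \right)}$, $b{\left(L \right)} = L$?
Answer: $- \frac{18363483}{54756458} \approx -0.33537$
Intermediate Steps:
$K{\left(Q,S \right)} = \frac{2}{-3 + S}$
$w = - \frac{1}{9}$ ($w = \frac{2}{-3 + \left(2 \left(-5\right) - 5\right)} = \frac{2}{-3 - 15} = \frac{2}{-18} = 2 \left(- \frac{1}{18}\right) = - \frac{1}{9} \approx -0.11111$)
$\frac{\frac{2662}{3557} - 1148}{3421 + w} = \frac{\frac{2662}{3557} - 1148}{3421 - \frac{1}{9}} = \frac{2662 \cdot \frac{1}{3557} - 1148}{\frac{30788}{9}} = \left(\frac{2662}{3557} - 1148\right) \frac{9}{30788} = \left(- \frac{4080774}{3557}\right) \frac{9}{30788} = - \frac{18363483}{54756458}$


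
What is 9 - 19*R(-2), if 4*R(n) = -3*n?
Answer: -39/2 ≈ -19.500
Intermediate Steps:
R(n) = -3*n/4 (R(n) = (-3*n)/4 = -3*n/4)
9 - 19*R(-2) = 9 - (-57)*(-2)/4 = 9 - 19*3/2 = 9 - 57/2 = -39/2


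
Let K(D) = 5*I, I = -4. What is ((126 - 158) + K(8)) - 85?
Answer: -137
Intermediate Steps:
K(D) = -20 (K(D) = 5*(-4) = -20)
((126 - 158) + K(8)) - 85 = ((126 - 158) - 20) - 85 = (-32 - 20) - 85 = -52 - 85 = -137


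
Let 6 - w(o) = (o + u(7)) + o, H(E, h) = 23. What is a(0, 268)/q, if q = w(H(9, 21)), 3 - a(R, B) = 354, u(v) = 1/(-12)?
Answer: 4212/479 ≈ 8.7933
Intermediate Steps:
u(v) = -1/12
a(R, B) = -351 (a(R, B) = 3 - 1*354 = 3 - 354 = -351)
w(o) = 73/12 - 2*o (w(o) = 6 - ((o - 1/12) + o) = 6 - ((-1/12 + o) + o) = 6 - (-1/12 + 2*o) = 6 + (1/12 - 2*o) = 73/12 - 2*o)
q = -479/12 (q = 73/12 - 2*23 = 73/12 - 46 = -479/12 ≈ -39.917)
a(0, 268)/q = -351/(-479/12) = -351*(-12/479) = 4212/479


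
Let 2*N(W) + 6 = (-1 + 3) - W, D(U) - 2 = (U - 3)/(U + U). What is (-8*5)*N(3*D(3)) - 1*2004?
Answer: -1804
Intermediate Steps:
D(U) = 2 + (-3 + U)/(2*U) (D(U) = 2 + (U - 3)/(U + U) = 2 + (-3 + U)/((2*U)) = 2 + (-3 + U)*(1/(2*U)) = 2 + (-3 + U)/(2*U))
N(W) = -2 - W/2 (N(W) = -3 + ((-1 + 3) - W)/2 = -3 + (2 - W)/2 = -3 + (1 - W/2) = -2 - W/2)
(-8*5)*N(3*D(3)) - 1*2004 = (-8*5)*(-2 - 3*(½)*(-3 + 5*3)/3/2) - 1*2004 = -40*(-2 - 3*(½)*(⅓)*(-3 + 15)/2) - 2004 = -40*(-2 - 3*(½)*(⅓)*12/2) - 2004 = -40*(-2 - 3*2/2) - 2004 = -40*(-2 - ½*6) - 2004 = -40*(-2 - 3) - 2004 = -40*(-5) - 2004 = 200 - 2004 = -1804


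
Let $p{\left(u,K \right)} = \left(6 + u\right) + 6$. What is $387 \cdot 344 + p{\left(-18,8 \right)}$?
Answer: $133122$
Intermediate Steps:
$p{\left(u,K \right)} = 12 + u$
$387 \cdot 344 + p{\left(-18,8 \right)} = 387 \cdot 344 + \left(12 - 18\right) = 133128 - 6 = 133122$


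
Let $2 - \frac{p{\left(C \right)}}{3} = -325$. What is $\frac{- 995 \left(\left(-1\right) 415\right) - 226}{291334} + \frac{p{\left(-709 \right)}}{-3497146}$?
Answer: $\frac{12439507400}{8783082179} \approx 1.4163$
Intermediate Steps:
$p{\left(C \right)} = 981$ ($p{\left(C \right)} = 6 - -975 = 6 + 975 = 981$)
$\frac{- 995 \left(\left(-1\right) 415\right) - 226}{291334} + \frac{p{\left(-709 \right)}}{-3497146} = \frac{- 995 \left(\left(-1\right) 415\right) - 226}{291334} + \frac{981}{-3497146} = \left(\left(-995\right) \left(-415\right) - 226\right) \frac{1}{291334} + 981 \left(- \frac{1}{3497146}\right) = \left(412925 - 226\right) \frac{1}{291334} - \frac{981}{3497146} = 412699 \cdot \frac{1}{291334} - \frac{981}{3497146} = \frac{14231}{10046} - \frac{981}{3497146} = \frac{12439507400}{8783082179}$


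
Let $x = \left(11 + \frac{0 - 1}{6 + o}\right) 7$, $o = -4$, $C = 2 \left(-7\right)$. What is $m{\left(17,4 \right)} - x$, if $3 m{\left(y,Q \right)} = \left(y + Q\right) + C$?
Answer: $- \frac{427}{6} \approx -71.167$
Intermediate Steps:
$C = -14$
$m{\left(y,Q \right)} = - \frac{14}{3} + \frac{Q}{3} + \frac{y}{3}$ ($m{\left(y,Q \right)} = \frac{\left(y + Q\right) - 14}{3} = \frac{\left(Q + y\right) - 14}{3} = \frac{-14 + Q + y}{3} = - \frac{14}{3} + \frac{Q}{3} + \frac{y}{3}$)
$x = \frac{147}{2}$ ($x = \left(11 + \frac{0 - 1}{6 - 4}\right) 7 = \left(11 - \frac{1}{2}\right) 7 = \frac{21}{2} \cdot 7 = \frac{147}{2} \approx 73.5$)
$m{\left(17,4 \right)} - x = \left(- \frac{14}{3} + \frac{1}{3} \cdot 4 + \frac{1}{3} \cdot 17\right) - \frac{147}{2} = \left(- \frac{14}{3} + \frac{4}{3} + \frac{17}{3}\right) - \frac{147}{2} = \frac{7}{3} - \frac{147}{2} = - \frac{427}{6}$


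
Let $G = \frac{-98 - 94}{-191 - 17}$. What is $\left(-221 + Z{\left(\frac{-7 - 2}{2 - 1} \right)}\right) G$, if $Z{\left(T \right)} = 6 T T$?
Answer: $\frac{3180}{13} \approx 244.62$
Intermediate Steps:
$Z{\left(T \right)} = 6 T^{2}$
$G = \frac{12}{13}$ ($G = - \frac{192}{-208} = \left(-192\right) \left(- \frac{1}{208}\right) = \frac{12}{13} \approx 0.92308$)
$\left(-221 + Z{\left(\frac{-7 - 2}{2 - 1} \right)}\right) G = \left(-221 + 6 \left(\frac{-7 - 2}{2 - 1}\right)^{2}\right) \frac{12}{13} = \left(-221 + 6 \left(- \frac{9}{1}\right)^{2}\right) \frac{12}{13} = \left(-221 + 6 \left(\left(-9\right) 1\right)^{2}\right) \frac{12}{13} = \left(-221 + 6 \left(-9\right)^{2}\right) \frac{12}{13} = \left(-221 + 6 \cdot 81\right) \frac{12}{13} = \left(-221 + 486\right) \frac{12}{13} = 265 \cdot \frac{12}{13} = \frac{3180}{13}$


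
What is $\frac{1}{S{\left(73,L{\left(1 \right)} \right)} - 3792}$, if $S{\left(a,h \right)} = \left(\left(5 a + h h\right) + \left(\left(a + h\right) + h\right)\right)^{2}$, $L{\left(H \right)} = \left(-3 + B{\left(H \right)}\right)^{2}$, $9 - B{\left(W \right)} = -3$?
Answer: $\frac{1}{51276129} \approx 1.9502 \cdot 10^{-8}$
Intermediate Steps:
$B{\left(W \right)} = 12$ ($B{\left(W \right)} = 9 - -3 = 9 + 3 = 12$)
$L{\left(H \right)} = 81$ ($L{\left(H \right)} = \left(-3 + 12\right)^{2} = 9^{2} = 81$)
$S{\left(a,h \right)} = \left(h^{2} + 2 h + 6 a\right)^{2}$ ($S{\left(a,h \right)} = \left(\left(5 a + h^{2}\right) + \left(a + 2 h\right)\right)^{2} = \left(\left(h^{2} + 5 a\right) + \left(a + 2 h\right)\right)^{2} = \left(h^{2} + 2 h + 6 a\right)^{2}$)
$\frac{1}{S{\left(73,L{\left(1 \right)} \right)} - 3792} = \frac{1}{\left(81^{2} + 2 \cdot 81 + 6 \cdot 73\right)^{2} - 3792} = \frac{1}{\left(6561 + 162 + 438\right)^{2} - 3792} = \frac{1}{7161^{2} - 3792} = \frac{1}{51279921 - 3792} = \frac{1}{51276129}$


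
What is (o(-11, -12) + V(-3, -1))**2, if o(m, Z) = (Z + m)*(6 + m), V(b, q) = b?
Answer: 12544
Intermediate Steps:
o(m, Z) = (6 + m)*(Z + m)
(o(-11, -12) + V(-3, -1))**2 = (((-11)**2 + 6*(-12) + 6*(-11) - 12*(-11)) - 3)**2 = ((121 - 72 - 66 + 132) - 3)**2 = (115 - 3)**2 = 112**2 = 12544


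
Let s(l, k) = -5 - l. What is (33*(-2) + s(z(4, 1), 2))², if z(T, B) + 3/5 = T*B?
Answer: 138384/25 ≈ 5535.4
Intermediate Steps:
z(T, B) = -⅗ + B*T (z(T, B) = -⅗ + T*B = -⅗ + B*T)
(33*(-2) + s(z(4, 1), 2))² = (33*(-2) + (-5 - (-⅗ + 1*4)))² = (-66 + (-5 - (-⅗ + 4)))² = (-66 + (-5 - 1*17/5))² = (-66 + (-5 - 17/5))² = (-66 - 42/5)² = (-372/5)² = 138384/25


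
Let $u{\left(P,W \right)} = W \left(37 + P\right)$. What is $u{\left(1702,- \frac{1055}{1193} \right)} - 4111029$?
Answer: $- \frac{4906292242}{1193} \approx -4.1126 \cdot 10^{6}$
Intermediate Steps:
$u{\left(1702,- \frac{1055}{1193} \right)} - 4111029 = - \frac{1055}{1193} \left(37 + 1702\right) - 4111029 = \left(-1055\right) \frac{1}{1193} \cdot 1739 - 4111029 = \left(- \frac{1055}{1193}\right) 1739 - 4111029 = - \frac{1834645}{1193} - 4111029 = - \frac{4906292242}{1193}$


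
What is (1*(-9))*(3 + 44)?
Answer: -423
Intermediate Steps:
(1*(-9))*(3 + 44) = -9*47 = -423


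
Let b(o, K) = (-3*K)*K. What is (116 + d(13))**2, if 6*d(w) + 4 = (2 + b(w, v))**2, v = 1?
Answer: 53361/4 ≈ 13340.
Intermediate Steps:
b(o, K) = -3*K**2
d(w) = -1/2 (d(w) = -2/3 + (2 - 3*1**2)**2/6 = -2/3 + (2 - 3*1)**2/6 = -2/3 + (2 - 3)**2/6 = -2/3 + (1/6)*(-1)**2 = -2/3 + (1/6)*1 = -2/3 + 1/6 = -1/2)
(116 + d(13))**2 = (116 - 1/2)**2 = (231/2)**2 = 53361/4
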